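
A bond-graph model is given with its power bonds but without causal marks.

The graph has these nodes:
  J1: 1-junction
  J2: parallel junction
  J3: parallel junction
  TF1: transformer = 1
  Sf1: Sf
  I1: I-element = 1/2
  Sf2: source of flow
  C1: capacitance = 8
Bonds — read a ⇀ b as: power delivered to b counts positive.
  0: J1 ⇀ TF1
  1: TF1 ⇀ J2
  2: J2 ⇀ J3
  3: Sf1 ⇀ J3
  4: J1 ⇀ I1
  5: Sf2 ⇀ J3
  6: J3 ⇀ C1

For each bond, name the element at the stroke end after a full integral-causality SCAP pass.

b3 stroke at Sf1  (Sf1 fixes flow; stroke at Sf1)
b5 stroke at Sf2  (source Sf2 imposes f)
b4 stroke at I1  (I1 integral (f out))
b0 stroke at J1  (common-f at J1 fixed by 4)
b1 stroke at TF1  (TF1: transformer flips bond 0)
b2 stroke at J2  (J2: last free bond brings effort in)
b6 stroke at J3  (J3 needs exactly one e-in)

b0 stroke at J1
b1 stroke at TF1
b2 stroke at J2
b3 stroke at Sf1
b4 stroke at I1
b5 stroke at Sf2
b6 stroke at J3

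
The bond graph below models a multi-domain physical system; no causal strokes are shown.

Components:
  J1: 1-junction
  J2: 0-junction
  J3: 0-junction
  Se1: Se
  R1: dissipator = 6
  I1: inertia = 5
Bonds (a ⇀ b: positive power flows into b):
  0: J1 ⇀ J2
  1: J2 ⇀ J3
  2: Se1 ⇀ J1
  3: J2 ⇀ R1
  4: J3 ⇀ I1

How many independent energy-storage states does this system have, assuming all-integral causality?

b2 stroke at J1  (Se1 fixes effort; stroke away)
b0 stroke at J2  (J1: last free bond brings flow in)
b1 stroke at J3  (common-e at J2 fixed by 0)
b3 stroke at R1  (common-e at J2 fixed by 0)
b4 stroke at I1  (J3: bond 1 brought effort, rest push out)

1  (I1 all integral)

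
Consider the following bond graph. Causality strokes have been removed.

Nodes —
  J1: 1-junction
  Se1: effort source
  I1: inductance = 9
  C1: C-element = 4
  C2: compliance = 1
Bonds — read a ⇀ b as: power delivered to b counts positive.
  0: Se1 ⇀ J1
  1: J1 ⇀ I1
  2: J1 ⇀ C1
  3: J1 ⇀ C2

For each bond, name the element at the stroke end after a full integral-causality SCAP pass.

β0 |J1  (source Se1 imposes e)
β1 |I1  (I1 integral (f out))
β2 |J1  (J1: bond 1 brought flow, rest push out)
β3 |J1  (common-f at J1 fixed by 1)

b0 →J1
b1 →I1
b2 →J1
b3 →J1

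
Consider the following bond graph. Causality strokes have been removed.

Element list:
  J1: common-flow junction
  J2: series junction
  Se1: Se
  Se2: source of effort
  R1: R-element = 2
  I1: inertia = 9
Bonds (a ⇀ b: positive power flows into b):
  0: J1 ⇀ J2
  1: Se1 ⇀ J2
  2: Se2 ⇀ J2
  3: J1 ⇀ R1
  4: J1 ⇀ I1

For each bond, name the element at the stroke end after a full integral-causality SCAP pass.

β1 |J2  (source Se1 imposes e)
β2 |J2  (Se2: effort source, stroke at far end)
β0 |J1  (J2: last free bond brings flow in)
β4 |I1  (I1 outputs flow p/I1)
β3 |J1  (J1 flow already set via bond 4)

bond 0 stroke at J1
bond 1 stroke at J2
bond 2 stroke at J2
bond 3 stroke at J1
bond 4 stroke at I1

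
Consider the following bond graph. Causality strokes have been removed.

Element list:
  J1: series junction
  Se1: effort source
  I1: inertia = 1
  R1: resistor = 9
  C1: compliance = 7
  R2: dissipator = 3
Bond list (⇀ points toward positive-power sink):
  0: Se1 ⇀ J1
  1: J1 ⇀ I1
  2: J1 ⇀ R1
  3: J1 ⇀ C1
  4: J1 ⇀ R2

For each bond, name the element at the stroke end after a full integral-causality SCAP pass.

b0 →J1
b1 →I1
b2 →J1
b3 →J1
b4 →J1

β0 stroke at J1  (Se1: effort source, stroke at far end)
β1 stroke at I1  (I1: I, integral causality)
β2 stroke at J1  (J1 flow already set via bond 1)
β3 stroke at J1  (common-f at J1 fixed by 1)
β4 stroke at J1  (J1: bond 1 brought flow, rest push out)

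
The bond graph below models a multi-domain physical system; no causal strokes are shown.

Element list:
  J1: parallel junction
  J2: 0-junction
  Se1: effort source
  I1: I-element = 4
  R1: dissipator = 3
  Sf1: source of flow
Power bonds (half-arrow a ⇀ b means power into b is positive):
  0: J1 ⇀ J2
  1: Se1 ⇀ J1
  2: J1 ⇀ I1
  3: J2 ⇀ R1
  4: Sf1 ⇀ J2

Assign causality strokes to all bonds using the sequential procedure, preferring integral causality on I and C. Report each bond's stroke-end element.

b0 |J2
b1 |J1
b2 |I1
b3 |R1
b4 |Sf1

bond 1 |J1  (Se1: effort source, stroke at far end)
bond 4 |Sf1  (source Sf1 imposes f)
bond 0 |J2  (0-jn J1 has e-setter on 1)
bond 2 |I1  (0-jn J1 has e-setter on 1)
bond 3 |R1  (J2: bond 0 brought effort, rest push out)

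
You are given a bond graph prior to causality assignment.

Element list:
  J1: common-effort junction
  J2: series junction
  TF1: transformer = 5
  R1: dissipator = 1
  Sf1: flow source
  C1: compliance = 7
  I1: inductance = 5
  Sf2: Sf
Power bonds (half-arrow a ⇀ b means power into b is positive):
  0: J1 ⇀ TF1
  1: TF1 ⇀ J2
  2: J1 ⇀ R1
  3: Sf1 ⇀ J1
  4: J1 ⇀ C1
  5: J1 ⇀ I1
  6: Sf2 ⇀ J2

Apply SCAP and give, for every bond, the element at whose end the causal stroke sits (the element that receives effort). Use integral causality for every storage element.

#3 →Sf1  (Sf1: flow source, stroke at near end)
#6 →Sf2  (source Sf2 imposes f)
#1 →J2  (J2: bond 6 brought flow, rest push out)
#0 →TF1  (TF TF1: opposite of bond 1)
#4 →J1  (prefer integral on C1)
#2 →R1  (common-e at J1 fixed by 4)
#5 →I1  (common-e at J1 fixed by 4)

b0 stroke at TF1
b1 stroke at J2
b2 stroke at R1
b3 stroke at Sf1
b4 stroke at J1
b5 stroke at I1
b6 stroke at Sf2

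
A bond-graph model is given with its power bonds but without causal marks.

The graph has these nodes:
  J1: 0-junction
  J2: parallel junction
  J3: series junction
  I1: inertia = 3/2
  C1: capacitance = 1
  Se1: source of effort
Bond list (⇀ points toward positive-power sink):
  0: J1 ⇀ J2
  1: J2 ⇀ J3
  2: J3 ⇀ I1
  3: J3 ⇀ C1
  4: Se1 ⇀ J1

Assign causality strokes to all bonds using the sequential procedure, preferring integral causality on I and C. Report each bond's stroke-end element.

#4 stroke at J1  (Se1 fixes effort; stroke away)
#0 stroke at J2  (common-e at J1 fixed by 4)
#1 stroke at J3  (0-jn J2 has e-setter on 0)
#2 stroke at I1  (prefer integral on I1)
#3 stroke at J3  (J3 flow already set via bond 2)

b0 →J2
b1 →J3
b2 →I1
b3 →J3
b4 →J1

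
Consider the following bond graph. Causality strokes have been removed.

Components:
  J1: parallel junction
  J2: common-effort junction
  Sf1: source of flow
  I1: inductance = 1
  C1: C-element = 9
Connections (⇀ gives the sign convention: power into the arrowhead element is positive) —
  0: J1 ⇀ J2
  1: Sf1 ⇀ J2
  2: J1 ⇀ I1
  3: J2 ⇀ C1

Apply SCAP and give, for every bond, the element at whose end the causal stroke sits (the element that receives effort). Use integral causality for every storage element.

b1 →Sf1  (source Sf1 imposes f)
b2 →I1  (I1 outputs flow p/I1)
b0 →J1  (only one effort-in slot at J1)
b3 →J2  (J2 needs exactly one e-in)

β0 |J1
β1 |Sf1
β2 |I1
β3 |J2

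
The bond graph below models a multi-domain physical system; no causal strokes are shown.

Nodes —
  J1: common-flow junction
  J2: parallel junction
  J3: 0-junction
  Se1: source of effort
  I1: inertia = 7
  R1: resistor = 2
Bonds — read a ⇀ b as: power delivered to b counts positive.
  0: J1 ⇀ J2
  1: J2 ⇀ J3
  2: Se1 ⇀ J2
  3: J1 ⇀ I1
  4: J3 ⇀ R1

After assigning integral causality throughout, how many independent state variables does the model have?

1  (I1 all integral)

β2 |J2  (source Se1 imposes e)
β0 |J1  (0-jn J2 has e-setter on 2)
β1 |J3  (0-jn J2 has e-setter on 2)
β4 |R1  (0-jn J3 has e-setter on 1)
β3 |I1  (J1: last free bond brings flow in)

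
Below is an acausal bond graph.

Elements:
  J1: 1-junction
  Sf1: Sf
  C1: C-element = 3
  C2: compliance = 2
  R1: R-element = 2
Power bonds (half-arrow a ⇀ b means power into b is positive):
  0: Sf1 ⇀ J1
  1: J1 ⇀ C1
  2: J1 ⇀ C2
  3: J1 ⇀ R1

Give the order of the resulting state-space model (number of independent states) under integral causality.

2  (C1, C2 all integral)

b0 |Sf1  (Sf1: flow source, stroke at near end)
b1 |J1  (common-f at J1 fixed by 0)
b2 |J1  (J1: bond 0 brought flow, rest push out)
b3 |J1  (1-jn J1 has f-setter on 0)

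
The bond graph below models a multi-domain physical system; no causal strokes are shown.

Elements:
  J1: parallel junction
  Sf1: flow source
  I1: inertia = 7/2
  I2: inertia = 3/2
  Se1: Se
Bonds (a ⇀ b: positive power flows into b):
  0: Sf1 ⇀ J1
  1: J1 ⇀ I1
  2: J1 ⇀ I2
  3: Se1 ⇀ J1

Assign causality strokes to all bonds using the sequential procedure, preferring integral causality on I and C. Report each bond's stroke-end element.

b0 |Sf1  (Sf1: flow source, stroke at near end)
b3 |J1  (source Se1 imposes e)
b1 |I1  (0-jn J1 has e-setter on 3)
b2 |I2  (common-e at J1 fixed by 3)

b0 stroke at Sf1
b1 stroke at I1
b2 stroke at I2
b3 stroke at J1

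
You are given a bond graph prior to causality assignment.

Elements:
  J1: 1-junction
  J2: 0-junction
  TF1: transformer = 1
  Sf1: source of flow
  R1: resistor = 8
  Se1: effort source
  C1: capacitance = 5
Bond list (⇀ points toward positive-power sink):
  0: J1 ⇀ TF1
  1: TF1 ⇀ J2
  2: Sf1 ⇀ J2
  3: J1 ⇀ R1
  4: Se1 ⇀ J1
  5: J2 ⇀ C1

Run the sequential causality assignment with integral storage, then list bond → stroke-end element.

bond 2 →Sf1  (Sf1 fixes flow; stroke at Sf1)
bond 4 →J1  (Se1 (Se) sets effort on bond)
bond 5 →J2  (C1: C, integral causality)
bond 1 →TF1  (J2 effort already set via bond 5)
bond 0 →J1  (TF TF1: opposite of bond 1)
bond 3 →R1  (closing 1-jn rule on J1)

b0 stroke at J1
b1 stroke at TF1
b2 stroke at Sf1
b3 stroke at R1
b4 stroke at J1
b5 stroke at J2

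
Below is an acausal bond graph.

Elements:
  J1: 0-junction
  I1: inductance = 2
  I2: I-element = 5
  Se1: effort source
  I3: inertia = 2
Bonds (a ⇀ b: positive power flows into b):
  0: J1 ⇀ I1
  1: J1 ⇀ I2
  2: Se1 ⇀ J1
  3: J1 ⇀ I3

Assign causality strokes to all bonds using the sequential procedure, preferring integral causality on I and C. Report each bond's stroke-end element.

#0 |I1
#1 |I2
#2 |J1
#3 |I3

#2 stroke at J1  (Se1: effort source, stroke at far end)
#0 stroke at I1  (J1: bond 2 brought effort, rest push out)
#1 stroke at I2  (J1 effort already set via bond 2)
#3 stroke at I3  (J1: bond 2 brought effort, rest push out)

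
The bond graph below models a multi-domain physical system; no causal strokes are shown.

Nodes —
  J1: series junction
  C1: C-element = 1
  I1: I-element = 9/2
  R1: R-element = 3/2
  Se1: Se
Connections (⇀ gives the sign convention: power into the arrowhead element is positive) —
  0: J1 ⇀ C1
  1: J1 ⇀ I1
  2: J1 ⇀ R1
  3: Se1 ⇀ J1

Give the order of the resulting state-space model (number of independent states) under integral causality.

2  (C1, I1 all integral)

β3 →J1  (Se1: effort source, stroke at far end)
β0 →J1  (C1: C, integral causality)
β1 →I1  (prefer integral on I1)
β2 →J1  (common-f at J1 fixed by 1)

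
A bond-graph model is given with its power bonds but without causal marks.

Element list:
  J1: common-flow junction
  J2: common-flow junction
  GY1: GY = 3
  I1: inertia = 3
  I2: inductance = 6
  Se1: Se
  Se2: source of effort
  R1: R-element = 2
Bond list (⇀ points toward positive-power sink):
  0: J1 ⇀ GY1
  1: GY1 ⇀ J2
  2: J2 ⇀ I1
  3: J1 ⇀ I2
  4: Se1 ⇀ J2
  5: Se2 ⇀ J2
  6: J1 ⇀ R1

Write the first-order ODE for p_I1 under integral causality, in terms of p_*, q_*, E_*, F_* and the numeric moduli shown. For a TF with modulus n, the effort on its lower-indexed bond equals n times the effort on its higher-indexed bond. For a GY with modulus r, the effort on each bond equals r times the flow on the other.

dp_I1/dt = E_Se1 + E_Se2 + p_I2/2

b4 |J2  (Se1: effort source, stroke at far end)
b5 |J2  (Se2 fixes effort; stroke away)
b2 |I1  (prefer integral on I1)
b1 |J2  (common-f at J2 fixed by 2)
b0 |J1  (GY1: gyrator matches bond 1)
b3 |I2  (I2: I, integral causality)
b6 |J1  (J1 flow already set via bond 3)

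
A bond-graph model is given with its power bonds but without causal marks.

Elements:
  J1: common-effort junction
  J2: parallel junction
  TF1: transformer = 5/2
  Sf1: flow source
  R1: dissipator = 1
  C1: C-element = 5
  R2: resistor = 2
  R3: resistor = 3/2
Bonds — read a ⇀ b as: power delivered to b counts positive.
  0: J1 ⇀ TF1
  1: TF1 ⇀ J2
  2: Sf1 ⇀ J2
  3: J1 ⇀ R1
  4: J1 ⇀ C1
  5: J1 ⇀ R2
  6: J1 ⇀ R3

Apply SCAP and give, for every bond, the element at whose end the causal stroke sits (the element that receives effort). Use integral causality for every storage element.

β0 →TF1
β1 →J2
β2 →Sf1
β3 →R1
β4 →J1
β5 →R2
β6 →R3

bond 2 →Sf1  (Sf1: flow source, stroke at near end)
bond 1 →J2  (only one effort-in slot at J2)
bond 0 →TF1  (TF1 one-in-one-out from 1)
bond 4 →J1  (C1 integral (e out))
bond 3 →R1  (J1 effort already set via bond 4)
bond 5 →R2  (0-jn J1 has e-setter on 4)
bond 6 →R3  (J1: bond 4 brought effort, rest push out)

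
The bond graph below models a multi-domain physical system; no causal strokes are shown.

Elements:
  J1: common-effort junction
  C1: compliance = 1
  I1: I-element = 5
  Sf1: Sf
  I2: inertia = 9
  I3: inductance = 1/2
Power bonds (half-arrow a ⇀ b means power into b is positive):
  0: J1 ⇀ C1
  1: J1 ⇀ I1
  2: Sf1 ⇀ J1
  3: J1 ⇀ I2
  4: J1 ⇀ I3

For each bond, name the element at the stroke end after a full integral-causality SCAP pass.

β2 stroke→Sf1  (Sf1: flow source, stroke at near end)
β0 stroke→J1  (C1: C, integral causality)
β1 stroke→I1  (J1 effort already set via bond 0)
β3 stroke→I2  (0-jn J1 has e-setter on 0)
β4 stroke→I3  (J1 effort already set via bond 0)

b0 |J1
b1 |I1
b2 |Sf1
b3 |I2
b4 |I3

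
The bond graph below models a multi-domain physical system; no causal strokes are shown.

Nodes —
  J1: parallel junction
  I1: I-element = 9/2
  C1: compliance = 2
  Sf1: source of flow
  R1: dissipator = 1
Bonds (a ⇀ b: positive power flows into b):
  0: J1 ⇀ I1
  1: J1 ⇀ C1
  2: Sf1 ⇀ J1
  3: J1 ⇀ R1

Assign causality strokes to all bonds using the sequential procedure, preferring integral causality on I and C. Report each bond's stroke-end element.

β0 stroke→I1
β1 stroke→J1
β2 stroke→Sf1
β3 stroke→R1

bond 2 stroke→Sf1  (Sf1 (Sf) sets flow on bond)
bond 0 stroke→I1  (prefer integral on I1)
bond 1 stroke→J1  (prefer integral on C1)
bond 3 stroke→R1  (J1: bond 1 brought effort, rest push out)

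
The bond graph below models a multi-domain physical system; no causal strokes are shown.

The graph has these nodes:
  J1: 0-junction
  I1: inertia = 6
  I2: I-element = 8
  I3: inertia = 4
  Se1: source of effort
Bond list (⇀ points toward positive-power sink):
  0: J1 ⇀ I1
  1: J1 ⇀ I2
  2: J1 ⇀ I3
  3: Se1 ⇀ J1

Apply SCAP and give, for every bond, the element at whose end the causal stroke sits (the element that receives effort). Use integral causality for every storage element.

β3 |J1  (Se1 fixes effort; stroke away)
β0 |I1  (0-jn J1 has e-setter on 3)
β1 |I2  (common-e at J1 fixed by 3)
β2 |I3  (J1 effort already set via bond 3)

bond 0 stroke→I1
bond 1 stroke→I2
bond 2 stroke→I3
bond 3 stroke→J1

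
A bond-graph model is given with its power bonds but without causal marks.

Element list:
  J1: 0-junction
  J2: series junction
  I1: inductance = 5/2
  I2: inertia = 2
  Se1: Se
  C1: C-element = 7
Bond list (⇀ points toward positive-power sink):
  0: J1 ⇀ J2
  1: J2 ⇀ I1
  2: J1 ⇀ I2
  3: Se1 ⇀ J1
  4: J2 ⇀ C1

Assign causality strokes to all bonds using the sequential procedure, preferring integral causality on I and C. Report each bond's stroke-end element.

#0 stroke→J2
#1 stroke→I1
#2 stroke→I2
#3 stroke→J1
#4 stroke→J2

bond 3 stroke→J1  (source Se1 imposes e)
bond 0 stroke→J2  (J1: bond 3 brought effort, rest push out)
bond 2 stroke→I2  (common-e at J1 fixed by 3)
bond 1 stroke→I1  (I1: I, integral causality)
bond 4 stroke→J2  (J2: bond 1 brought flow, rest push out)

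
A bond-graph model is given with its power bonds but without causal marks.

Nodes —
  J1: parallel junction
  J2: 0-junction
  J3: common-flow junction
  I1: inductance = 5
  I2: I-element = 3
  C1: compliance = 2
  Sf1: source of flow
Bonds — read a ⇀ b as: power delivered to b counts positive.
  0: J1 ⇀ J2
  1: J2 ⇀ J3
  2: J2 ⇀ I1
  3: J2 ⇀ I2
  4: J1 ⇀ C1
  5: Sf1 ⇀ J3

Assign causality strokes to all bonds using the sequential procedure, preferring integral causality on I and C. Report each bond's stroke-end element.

β5 |Sf1  (Sf1: flow source, stroke at near end)
β1 |J3  (common-f at J3 fixed by 5)
β2 |I1  (prefer integral on I1)
β3 |I2  (prefer integral on I2)
β0 |J2  (closing 0-jn rule on J2)
β4 |J1  (J1 needs exactly one e-in)

#0 stroke→J2
#1 stroke→J3
#2 stroke→I1
#3 stroke→I2
#4 stroke→J1
#5 stroke→Sf1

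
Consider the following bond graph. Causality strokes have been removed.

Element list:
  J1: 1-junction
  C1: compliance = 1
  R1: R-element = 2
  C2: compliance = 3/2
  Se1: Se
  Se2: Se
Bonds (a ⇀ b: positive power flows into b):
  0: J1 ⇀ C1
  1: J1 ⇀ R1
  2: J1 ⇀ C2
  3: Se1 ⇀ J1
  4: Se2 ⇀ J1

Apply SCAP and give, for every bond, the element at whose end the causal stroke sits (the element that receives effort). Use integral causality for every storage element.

#3 |J1  (Se1: effort source, stroke at far end)
#4 |J1  (source Se2 imposes e)
#0 |J1  (C1: C, integral causality)
#2 |J1  (C2: C, integral causality)
#1 |R1  (J1: last free bond brings flow in)

#0 stroke at J1
#1 stroke at R1
#2 stroke at J1
#3 stroke at J1
#4 stroke at J1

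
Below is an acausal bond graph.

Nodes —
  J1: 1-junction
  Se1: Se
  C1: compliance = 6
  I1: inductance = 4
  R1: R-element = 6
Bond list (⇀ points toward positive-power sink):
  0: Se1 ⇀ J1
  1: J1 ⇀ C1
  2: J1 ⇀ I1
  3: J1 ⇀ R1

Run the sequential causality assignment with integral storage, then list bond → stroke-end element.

bond 0 |J1  (Se1: effort source, stroke at far end)
bond 1 |J1  (C1 integral (e out))
bond 2 |I1  (I1: I, integral causality)
bond 3 |J1  (1-jn J1 has f-setter on 2)

bond 0 |J1
bond 1 |J1
bond 2 |I1
bond 3 |J1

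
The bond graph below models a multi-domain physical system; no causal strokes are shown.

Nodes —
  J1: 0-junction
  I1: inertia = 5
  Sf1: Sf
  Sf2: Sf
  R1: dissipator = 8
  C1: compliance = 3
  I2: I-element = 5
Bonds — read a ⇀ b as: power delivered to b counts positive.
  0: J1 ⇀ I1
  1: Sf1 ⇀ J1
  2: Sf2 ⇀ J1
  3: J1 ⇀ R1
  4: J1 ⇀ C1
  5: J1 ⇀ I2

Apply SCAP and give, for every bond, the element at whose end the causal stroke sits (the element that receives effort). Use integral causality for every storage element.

#0 stroke at I1
#1 stroke at Sf1
#2 stroke at Sf2
#3 stroke at R1
#4 stroke at J1
#5 stroke at I2

#1 |Sf1  (source Sf1 imposes f)
#2 |Sf2  (Sf2 (Sf) sets flow on bond)
#0 |I1  (I1 integral (f out))
#4 |J1  (C1 integral (e out))
#3 |R1  (common-e at J1 fixed by 4)
#5 |I2  (common-e at J1 fixed by 4)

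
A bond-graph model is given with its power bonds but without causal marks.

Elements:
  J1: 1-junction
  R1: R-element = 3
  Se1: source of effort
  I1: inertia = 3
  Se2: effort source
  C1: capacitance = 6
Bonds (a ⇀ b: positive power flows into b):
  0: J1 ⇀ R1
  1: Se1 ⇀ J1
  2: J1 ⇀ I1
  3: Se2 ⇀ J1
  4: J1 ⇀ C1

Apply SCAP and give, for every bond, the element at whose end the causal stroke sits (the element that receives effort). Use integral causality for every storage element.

b1 stroke at J1  (Se1 fixes effort; stroke away)
b3 stroke at J1  (Se2 (Se) sets effort on bond)
b2 stroke at I1  (I1 outputs flow p/I1)
b0 stroke at J1  (J1 flow already set via bond 2)
b4 stroke at J1  (J1 flow already set via bond 2)

b0 stroke→J1
b1 stroke→J1
b2 stroke→I1
b3 stroke→J1
b4 stroke→J1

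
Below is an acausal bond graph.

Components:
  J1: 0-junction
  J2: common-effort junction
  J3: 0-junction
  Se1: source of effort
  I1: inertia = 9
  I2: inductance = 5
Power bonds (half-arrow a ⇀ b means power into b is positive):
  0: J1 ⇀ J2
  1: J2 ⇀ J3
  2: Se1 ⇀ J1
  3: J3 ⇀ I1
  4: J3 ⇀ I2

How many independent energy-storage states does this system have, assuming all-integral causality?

2  (I1, I2 all integral)

β2 stroke at J1  (Se1 fixes effort; stroke away)
β0 stroke at J2  (J1: bond 2 brought effort, rest push out)
β1 stroke at J3  (0-jn J2 has e-setter on 0)
β3 stroke at I1  (J3 effort already set via bond 1)
β4 stroke at I2  (J3 effort already set via bond 1)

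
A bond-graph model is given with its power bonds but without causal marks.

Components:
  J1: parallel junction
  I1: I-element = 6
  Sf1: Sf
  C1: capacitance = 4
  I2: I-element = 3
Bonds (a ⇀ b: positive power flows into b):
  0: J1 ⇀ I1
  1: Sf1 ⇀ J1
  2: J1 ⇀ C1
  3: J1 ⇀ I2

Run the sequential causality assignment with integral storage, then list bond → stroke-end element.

#1 →Sf1  (Sf1 (Sf) sets flow on bond)
#0 →I1  (I1: I, integral causality)
#2 →J1  (C1 outputs effort q/C1)
#3 →I2  (common-e at J1 fixed by 2)

β0 →I1
β1 →Sf1
β2 →J1
β3 →I2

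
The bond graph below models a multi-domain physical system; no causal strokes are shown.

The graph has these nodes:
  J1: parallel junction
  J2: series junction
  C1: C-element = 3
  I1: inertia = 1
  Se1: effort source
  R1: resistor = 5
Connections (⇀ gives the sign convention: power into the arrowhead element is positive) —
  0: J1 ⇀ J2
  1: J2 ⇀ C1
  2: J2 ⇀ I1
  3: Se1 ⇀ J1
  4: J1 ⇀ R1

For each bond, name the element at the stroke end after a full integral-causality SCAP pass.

bond 0 stroke at J2
bond 1 stroke at J2
bond 2 stroke at I1
bond 3 stroke at J1
bond 4 stroke at R1

#3 |J1  (Se1: effort source, stroke at far end)
#0 |J2  (common-e at J1 fixed by 3)
#4 |R1  (0-jn J1 has e-setter on 3)
#1 |J2  (C1: C, integral causality)
#2 |I1  (only one flow-in slot at J2)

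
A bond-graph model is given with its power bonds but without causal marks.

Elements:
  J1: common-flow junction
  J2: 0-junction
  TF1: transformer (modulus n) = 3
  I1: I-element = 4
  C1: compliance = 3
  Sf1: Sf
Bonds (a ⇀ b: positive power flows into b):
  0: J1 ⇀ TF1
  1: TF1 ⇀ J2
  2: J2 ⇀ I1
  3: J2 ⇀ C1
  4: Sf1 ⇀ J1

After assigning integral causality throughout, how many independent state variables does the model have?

b4 |Sf1  (Sf1: flow source, stroke at near end)
b0 |J1  (1-jn J1 has f-setter on 4)
b1 |TF1  (through TF1, causality passes straight; one stroke at TF1)
b2 |I1  (I1 integral (f out))
b3 |J2  (J2 needs exactly one e-in)

2  (C1, I1 all integral)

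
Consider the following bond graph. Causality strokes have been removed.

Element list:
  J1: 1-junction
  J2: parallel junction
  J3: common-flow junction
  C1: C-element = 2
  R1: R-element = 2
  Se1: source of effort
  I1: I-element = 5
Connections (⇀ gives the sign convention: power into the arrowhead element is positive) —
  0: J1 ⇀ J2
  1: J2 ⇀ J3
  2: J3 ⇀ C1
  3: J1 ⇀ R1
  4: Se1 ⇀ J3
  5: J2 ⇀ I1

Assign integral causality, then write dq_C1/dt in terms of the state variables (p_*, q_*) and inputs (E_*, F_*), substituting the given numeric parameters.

dq_C1/dt = E_Se1/2 - p_I1/5 - q_C1/4

bond 4 stroke at J3  (source Se1 imposes e)
bond 2 stroke at J3  (C1: C, integral causality)
bond 1 stroke at J2  (only one flow-in slot at J3)
bond 0 stroke at J1  (J2 effort already set via bond 1)
bond 5 stroke at I1  (0-jn J2 has e-setter on 1)
bond 3 stroke at R1  (closing 1-jn rule on J1)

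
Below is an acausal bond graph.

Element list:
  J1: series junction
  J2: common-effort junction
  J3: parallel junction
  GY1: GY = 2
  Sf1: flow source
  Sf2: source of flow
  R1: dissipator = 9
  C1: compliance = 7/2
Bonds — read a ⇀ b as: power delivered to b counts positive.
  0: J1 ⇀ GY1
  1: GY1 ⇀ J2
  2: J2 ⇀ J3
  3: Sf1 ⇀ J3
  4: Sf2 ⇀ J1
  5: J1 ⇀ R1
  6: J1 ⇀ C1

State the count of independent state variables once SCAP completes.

b3 stroke at Sf1  (Sf1 (Sf) sets flow on bond)
b4 stroke at Sf2  (Sf2 fixes flow; stroke at Sf2)
b0 stroke at J1  (J1 flow already set via bond 4)
b5 stroke at J1  (J1 flow already set via bond 4)
b6 stroke at J1  (1-jn J1 has f-setter on 4)
b2 stroke at J3  (closing 0-jn rule on J3)
b1 stroke at J2  (GY1: gyrator matches bond 0)

1  (C1 all integral)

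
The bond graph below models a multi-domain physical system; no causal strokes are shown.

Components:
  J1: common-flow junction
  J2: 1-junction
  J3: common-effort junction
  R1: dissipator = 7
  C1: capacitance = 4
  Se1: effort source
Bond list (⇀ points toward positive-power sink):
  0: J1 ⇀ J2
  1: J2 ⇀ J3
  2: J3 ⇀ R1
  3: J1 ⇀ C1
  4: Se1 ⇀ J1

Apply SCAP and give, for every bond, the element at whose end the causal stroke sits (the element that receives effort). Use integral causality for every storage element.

#4 |J1  (Se1: effort source, stroke at far end)
#3 |J1  (prefer integral on C1)
#0 |J2  (J1 needs exactly one f-in)
#1 |J3  (only one flow-in slot at J2)
#2 |R1  (J3: bond 1 brought effort, rest push out)

bond 0 →J2
bond 1 →J3
bond 2 →R1
bond 3 →J1
bond 4 →J1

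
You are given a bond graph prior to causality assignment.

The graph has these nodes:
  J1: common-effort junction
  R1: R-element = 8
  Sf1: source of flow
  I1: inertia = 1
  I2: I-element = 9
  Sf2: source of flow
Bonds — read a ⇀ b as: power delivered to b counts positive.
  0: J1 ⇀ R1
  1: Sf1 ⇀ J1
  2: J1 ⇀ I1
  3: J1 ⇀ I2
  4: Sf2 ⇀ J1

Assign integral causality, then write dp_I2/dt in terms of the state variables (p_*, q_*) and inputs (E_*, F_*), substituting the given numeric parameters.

dp_I2/dt = 8*F_Sf1 + 8*F_Sf2 - 8*p_I1 - 8*p_I2/9

#1 stroke at Sf1  (Sf1 fixes flow; stroke at Sf1)
#4 stroke at Sf2  (Sf2 fixes flow; stroke at Sf2)
#2 stroke at I1  (I1 integral (f out))
#3 stroke at I2  (I2 outputs flow p/I2)
#0 stroke at J1  (J1: last free bond brings effort in)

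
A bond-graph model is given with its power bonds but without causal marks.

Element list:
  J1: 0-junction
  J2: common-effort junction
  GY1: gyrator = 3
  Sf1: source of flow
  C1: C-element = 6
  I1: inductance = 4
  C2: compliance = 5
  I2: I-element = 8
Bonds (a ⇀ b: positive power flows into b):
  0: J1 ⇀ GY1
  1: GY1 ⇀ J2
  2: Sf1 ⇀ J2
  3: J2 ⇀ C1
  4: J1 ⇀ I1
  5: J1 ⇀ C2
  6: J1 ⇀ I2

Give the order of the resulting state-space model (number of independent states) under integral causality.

β2 →Sf1  (Sf1: flow source, stroke at near end)
β3 →J2  (prefer integral on C1)
β1 →GY1  (J2 effort already set via bond 3)
β0 →GY1  (GY GY1: same side as bond 1)
β4 →I1  (I1 integral (f out))
β5 →J1  (C2 integral (e out))
β6 →I2  (common-e at J1 fixed by 5)

4  (C1, C2, I1, I2 all integral)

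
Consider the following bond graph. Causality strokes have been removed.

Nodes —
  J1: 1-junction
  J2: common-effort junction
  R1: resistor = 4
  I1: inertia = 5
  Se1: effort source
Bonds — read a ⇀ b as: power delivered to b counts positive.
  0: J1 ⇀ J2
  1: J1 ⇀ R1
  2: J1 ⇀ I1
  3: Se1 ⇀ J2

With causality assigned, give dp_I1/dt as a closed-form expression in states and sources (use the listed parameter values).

dp_I1/dt = -E_Se1 - 4*p_I1/5

bond 3 |J2  (source Se1 imposes e)
bond 0 |J1  (common-e at J2 fixed by 3)
bond 2 |I1  (I1 integral (f out))
bond 1 |J1  (1-jn J1 has f-setter on 2)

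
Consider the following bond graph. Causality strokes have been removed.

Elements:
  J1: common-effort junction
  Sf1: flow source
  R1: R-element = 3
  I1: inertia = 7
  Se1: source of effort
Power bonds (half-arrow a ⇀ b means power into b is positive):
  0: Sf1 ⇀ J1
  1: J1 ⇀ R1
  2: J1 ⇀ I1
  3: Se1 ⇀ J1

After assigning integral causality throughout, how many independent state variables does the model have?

b0 stroke→Sf1  (Sf1 fixes flow; stroke at Sf1)
b3 stroke→J1  (Se1: effort source, stroke at far end)
b1 stroke→R1  (J1: bond 3 brought effort, rest push out)
b2 stroke→I1  (J1 effort already set via bond 3)

1  (I1 all integral)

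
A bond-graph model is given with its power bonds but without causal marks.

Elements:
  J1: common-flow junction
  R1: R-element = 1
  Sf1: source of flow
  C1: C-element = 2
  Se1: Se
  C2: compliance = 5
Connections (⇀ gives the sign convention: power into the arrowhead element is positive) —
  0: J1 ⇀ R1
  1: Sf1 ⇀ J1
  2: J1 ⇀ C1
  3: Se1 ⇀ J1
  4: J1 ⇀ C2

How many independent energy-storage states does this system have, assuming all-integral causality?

2  (C1, C2 all integral)

b1 |Sf1  (Sf1 fixes flow; stroke at Sf1)
b3 |J1  (Se1: effort source, stroke at far end)
b0 |J1  (1-jn J1 has f-setter on 1)
b2 |J1  (1-jn J1 has f-setter on 1)
b4 |J1  (J1 flow already set via bond 1)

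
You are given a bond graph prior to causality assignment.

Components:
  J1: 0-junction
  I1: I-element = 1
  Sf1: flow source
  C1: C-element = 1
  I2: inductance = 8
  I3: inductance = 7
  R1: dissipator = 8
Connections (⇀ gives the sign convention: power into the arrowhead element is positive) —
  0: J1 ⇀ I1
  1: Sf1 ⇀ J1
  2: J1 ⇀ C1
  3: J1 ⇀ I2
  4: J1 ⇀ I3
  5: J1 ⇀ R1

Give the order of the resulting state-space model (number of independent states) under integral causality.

4  (C1, I1, I2, I3 all integral)

bond 1 stroke→Sf1  (source Sf1 imposes f)
bond 0 stroke→I1  (I1 outputs flow p/I1)
bond 2 stroke→J1  (C1 integral (e out))
bond 3 stroke→I2  (J1 effort already set via bond 2)
bond 4 stroke→I3  (J1: bond 2 brought effort, rest push out)
bond 5 stroke→R1  (0-jn J1 has e-setter on 2)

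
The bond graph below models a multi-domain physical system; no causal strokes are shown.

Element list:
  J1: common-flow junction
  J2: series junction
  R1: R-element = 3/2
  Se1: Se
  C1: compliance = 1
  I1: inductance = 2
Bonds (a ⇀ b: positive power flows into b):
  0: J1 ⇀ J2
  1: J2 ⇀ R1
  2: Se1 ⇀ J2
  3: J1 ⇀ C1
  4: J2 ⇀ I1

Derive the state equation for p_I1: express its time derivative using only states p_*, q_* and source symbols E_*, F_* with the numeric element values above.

#2 |J2  (source Se1 imposes e)
#3 |J1  (prefer integral on C1)
#0 |J2  (only one flow-in slot at J1)
#4 |I1  (I1 outputs flow p/I1)
#1 |J2  (common-f at J2 fixed by 4)

dp_I1/dt = E_Se1 - 3*p_I1/4 - q_C1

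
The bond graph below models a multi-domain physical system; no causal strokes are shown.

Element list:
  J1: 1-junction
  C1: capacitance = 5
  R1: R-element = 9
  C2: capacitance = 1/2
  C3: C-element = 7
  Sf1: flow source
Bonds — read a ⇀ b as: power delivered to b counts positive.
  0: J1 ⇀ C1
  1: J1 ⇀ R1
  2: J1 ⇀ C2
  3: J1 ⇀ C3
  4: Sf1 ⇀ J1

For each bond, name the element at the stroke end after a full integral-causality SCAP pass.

bond 4 →Sf1  (Sf1 (Sf) sets flow on bond)
bond 0 →J1  (common-f at J1 fixed by 4)
bond 1 →J1  (J1: bond 4 brought flow, rest push out)
bond 2 →J1  (J1: bond 4 brought flow, rest push out)
bond 3 →J1  (common-f at J1 fixed by 4)

#0 →J1
#1 →J1
#2 →J1
#3 →J1
#4 →Sf1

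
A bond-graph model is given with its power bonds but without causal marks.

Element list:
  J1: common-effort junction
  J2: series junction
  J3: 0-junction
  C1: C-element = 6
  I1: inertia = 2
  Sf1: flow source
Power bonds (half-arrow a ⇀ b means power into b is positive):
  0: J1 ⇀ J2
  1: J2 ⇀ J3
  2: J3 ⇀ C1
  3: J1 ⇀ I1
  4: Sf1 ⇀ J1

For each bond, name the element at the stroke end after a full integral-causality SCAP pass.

β4 stroke at Sf1  (source Sf1 imposes f)
β2 stroke at J3  (C1 outputs effort q/C1)
β1 stroke at J2  (0-jn J3 has e-setter on 2)
β0 stroke at J1  (only one flow-in slot at J2)
β3 stroke at I1  (0-jn J1 has e-setter on 0)

bond 0 stroke at J1
bond 1 stroke at J2
bond 2 stroke at J3
bond 3 stroke at I1
bond 4 stroke at Sf1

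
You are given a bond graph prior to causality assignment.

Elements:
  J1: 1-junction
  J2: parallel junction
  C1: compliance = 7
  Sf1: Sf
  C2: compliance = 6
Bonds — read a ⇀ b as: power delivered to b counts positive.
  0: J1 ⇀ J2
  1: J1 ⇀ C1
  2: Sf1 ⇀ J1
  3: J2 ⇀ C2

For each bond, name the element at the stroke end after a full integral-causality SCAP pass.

bond 0 →J1
bond 1 →J1
bond 2 →Sf1
bond 3 →J2

β2 stroke→Sf1  (source Sf1 imposes f)
β0 stroke→J1  (J1: bond 2 brought flow, rest push out)
β1 stroke→J1  (1-jn J1 has f-setter on 2)
β3 stroke→J2  (only one effort-in slot at J2)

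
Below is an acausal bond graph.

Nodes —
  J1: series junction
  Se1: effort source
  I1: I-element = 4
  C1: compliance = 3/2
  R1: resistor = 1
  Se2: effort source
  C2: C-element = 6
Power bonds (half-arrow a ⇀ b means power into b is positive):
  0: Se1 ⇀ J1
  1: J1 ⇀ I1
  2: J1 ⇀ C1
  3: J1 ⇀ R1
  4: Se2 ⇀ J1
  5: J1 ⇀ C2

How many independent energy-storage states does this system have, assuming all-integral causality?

3  (C1, C2, I1 all integral)

bond 0 stroke at J1  (Se1 (Se) sets effort on bond)
bond 4 stroke at J1  (Se2 fixes effort; stroke away)
bond 1 stroke at I1  (prefer integral on I1)
bond 2 stroke at J1  (1-jn J1 has f-setter on 1)
bond 3 stroke at J1  (1-jn J1 has f-setter on 1)
bond 5 stroke at J1  (1-jn J1 has f-setter on 1)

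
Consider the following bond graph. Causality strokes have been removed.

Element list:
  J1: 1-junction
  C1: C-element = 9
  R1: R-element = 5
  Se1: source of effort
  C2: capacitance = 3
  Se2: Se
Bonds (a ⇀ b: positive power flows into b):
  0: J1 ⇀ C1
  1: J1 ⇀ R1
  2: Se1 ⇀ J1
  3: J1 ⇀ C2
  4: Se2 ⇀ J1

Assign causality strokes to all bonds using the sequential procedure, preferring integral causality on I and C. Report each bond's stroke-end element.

bond 0 →J1
bond 1 →R1
bond 2 →J1
bond 3 →J1
bond 4 →J1

β2 →J1  (Se1: effort source, stroke at far end)
β4 →J1  (Se2 (Se) sets effort on bond)
β0 →J1  (prefer integral on C1)
β3 →J1  (prefer integral on C2)
β1 →R1  (J1 needs exactly one f-in)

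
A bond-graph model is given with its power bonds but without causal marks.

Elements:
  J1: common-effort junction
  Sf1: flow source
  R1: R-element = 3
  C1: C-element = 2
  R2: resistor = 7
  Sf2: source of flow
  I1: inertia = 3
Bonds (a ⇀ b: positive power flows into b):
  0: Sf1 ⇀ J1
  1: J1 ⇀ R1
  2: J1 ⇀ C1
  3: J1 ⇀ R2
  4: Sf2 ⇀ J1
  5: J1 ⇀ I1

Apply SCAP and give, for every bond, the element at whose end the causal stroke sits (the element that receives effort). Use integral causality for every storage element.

b0 |Sf1  (Sf1: flow source, stroke at near end)
b4 |Sf2  (Sf2: flow source, stroke at near end)
b2 |J1  (C1 outputs effort q/C1)
b1 |R1  (J1 effort already set via bond 2)
b3 |R2  (common-e at J1 fixed by 2)
b5 |I1  (0-jn J1 has e-setter on 2)

bond 0 stroke→Sf1
bond 1 stroke→R1
bond 2 stroke→J1
bond 3 stroke→R2
bond 4 stroke→Sf2
bond 5 stroke→I1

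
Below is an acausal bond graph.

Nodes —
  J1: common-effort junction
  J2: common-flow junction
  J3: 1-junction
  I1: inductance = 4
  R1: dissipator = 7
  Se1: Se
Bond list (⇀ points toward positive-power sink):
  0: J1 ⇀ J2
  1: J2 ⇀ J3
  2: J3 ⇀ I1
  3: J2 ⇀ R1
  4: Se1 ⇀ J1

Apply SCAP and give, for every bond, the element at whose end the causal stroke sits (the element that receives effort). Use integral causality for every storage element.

#4 stroke at J1  (Se1 fixes effort; stroke away)
#0 stroke at J2  (0-jn J1 has e-setter on 4)
#2 stroke at I1  (I1 outputs flow p/I1)
#1 stroke at J3  (J3 flow already set via bond 2)
#3 stroke at J2  (1-jn J2 has f-setter on 1)

#0 →J2
#1 →J3
#2 →I1
#3 →J2
#4 →J1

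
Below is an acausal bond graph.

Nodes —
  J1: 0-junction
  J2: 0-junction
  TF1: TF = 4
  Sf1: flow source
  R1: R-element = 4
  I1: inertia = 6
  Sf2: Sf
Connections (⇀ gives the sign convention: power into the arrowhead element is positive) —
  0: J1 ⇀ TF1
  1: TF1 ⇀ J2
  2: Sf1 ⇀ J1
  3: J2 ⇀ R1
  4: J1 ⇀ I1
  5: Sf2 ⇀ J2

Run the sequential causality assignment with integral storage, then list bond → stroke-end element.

#0 |J1
#1 |TF1
#2 |Sf1
#3 |J2
#4 |I1
#5 |Sf2

#2 stroke at Sf1  (source Sf1 imposes f)
#5 stroke at Sf2  (Sf2 fixes flow; stroke at Sf2)
#4 stroke at I1  (I1: I, integral causality)
#0 stroke at J1  (J1: last free bond brings effort in)
#1 stroke at TF1  (TF1: transformer flips bond 0)
#3 stroke at J2  (only one effort-in slot at J2)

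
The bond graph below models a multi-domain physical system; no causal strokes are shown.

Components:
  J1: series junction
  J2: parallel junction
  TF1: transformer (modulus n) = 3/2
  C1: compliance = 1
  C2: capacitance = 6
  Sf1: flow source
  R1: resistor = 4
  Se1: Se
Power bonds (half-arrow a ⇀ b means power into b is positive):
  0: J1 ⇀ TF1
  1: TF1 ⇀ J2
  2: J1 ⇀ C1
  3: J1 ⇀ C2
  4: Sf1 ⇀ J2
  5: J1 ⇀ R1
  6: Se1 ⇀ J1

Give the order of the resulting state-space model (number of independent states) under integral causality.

2  (C1, C2 all integral)

#4 stroke→Sf1  (Sf1: flow source, stroke at near end)
#6 stroke→J1  (Se1 (Se) sets effort on bond)
#1 stroke→J2  (J2 needs exactly one e-in)
#0 stroke→TF1  (TF TF1: opposite of bond 1)
#2 stroke→J1  (J1: bond 0 brought flow, rest push out)
#3 stroke→J1  (common-f at J1 fixed by 0)
#5 stroke→J1  (common-f at J1 fixed by 0)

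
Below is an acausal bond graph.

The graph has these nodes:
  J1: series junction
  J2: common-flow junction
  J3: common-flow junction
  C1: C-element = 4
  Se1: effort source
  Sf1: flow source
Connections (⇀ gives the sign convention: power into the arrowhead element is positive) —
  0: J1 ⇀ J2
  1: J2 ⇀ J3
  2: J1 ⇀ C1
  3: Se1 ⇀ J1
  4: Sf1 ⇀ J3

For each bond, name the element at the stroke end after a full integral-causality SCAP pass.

bond 0 →J2
bond 1 →J3
bond 2 →J1
bond 3 →J1
bond 4 →Sf1

b3 |J1  (Se1: effort source, stroke at far end)
b4 |Sf1  (source Sf1 imposes f)
b1 |J3  (common-f at J3 fixed by 4)
b0 |J2  (1-jn J2 has f-setter on 1)
b2 |J1  (J1 flow already set via bond 0)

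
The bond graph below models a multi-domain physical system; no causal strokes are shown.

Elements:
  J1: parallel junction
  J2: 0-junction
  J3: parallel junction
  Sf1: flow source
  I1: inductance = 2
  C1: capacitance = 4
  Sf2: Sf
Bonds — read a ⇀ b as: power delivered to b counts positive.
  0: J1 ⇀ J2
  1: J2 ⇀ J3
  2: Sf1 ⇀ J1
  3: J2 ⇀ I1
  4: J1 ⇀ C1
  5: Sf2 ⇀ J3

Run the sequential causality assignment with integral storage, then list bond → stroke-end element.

#0 →J2
#1 →J3
#2 →Sf1
#3 →I1
#4 →J1
#5 →Sf2

bond 2 |Sf1  (Sf1 (Sf) sets flow on bond)
bond 5 |Sf2  (Sf2: flow source, stroke at near end)
bond 1 |J3  (J3 needs exactly one e-in)
bond 3 |I1  (I1 outputs flow p/I1)
bond 0 |J2  (J2: last free bond brings effort in)
bond 4 |J1  (J1 needs exactly one e-in)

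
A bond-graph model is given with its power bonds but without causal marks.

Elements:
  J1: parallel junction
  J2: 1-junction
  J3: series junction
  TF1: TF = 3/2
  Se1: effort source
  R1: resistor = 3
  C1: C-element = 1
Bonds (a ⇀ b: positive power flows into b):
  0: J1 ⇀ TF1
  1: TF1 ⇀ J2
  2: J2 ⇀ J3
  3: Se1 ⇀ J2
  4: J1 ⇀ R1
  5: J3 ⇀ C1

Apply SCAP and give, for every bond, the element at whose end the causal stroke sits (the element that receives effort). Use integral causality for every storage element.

bond 0 stroke→J1
bond 1 stroke→TF1
bond 2 stroke→J2
bond 3 stroke→J2
bond 4 stroke→R1
bond 5 stroke→J3

b3 stroke at J2  (Se1 fixes effort; stroke away)
b5 stroke at J3  (C1 outputs effort q/C1)
b2 stroke at J2  (closing 1-jn rule on J3)
b1 stroke at TF1  (J2: last free bond brings flow in)
b0 stroke at J1  (TF TF1: opposite of bond 1)
b4 stroke at R1  (0-jn J1 has e-setter on 0)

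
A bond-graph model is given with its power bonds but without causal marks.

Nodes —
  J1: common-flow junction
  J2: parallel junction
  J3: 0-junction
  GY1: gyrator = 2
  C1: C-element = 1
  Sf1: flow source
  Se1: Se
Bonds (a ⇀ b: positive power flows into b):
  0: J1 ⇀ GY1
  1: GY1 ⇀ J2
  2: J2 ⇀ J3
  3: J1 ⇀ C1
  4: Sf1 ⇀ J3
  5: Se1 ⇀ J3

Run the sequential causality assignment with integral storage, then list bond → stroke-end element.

bond 0 stroke at GY1
bond 1 stroke at GY1
bond 2 stroke at J2
bond 3 stroke at J1
bond 4 stroke at Sf1
bond 5 stroke at J3

b4 |Sf1  (Sf1: flow source, stroke at near end)
b5 |J3  (source Se1 imposes e)
b2 |J2  (J3: bond 5 brought effort, rest push out)
b1 |GY1  (common-e at J2 fixed by 2)
b0 |GY1  (GY GY1: same side as bond 1)
b3 |J1  (J1 flow already set via bond 0)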